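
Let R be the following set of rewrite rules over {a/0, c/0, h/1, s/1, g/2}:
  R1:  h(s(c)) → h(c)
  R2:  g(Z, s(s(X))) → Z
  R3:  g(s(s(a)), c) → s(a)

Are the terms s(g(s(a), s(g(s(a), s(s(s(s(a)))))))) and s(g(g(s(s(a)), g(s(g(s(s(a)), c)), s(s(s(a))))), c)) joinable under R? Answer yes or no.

yes — NF(t₁) = s(s(a)), NF(t₂) = s(s(a))

Reduce t₁ = s(g(s(a), s(g(s(a), s(s(s(s(a)))))))):
1. s(g(s(a), s(g(s(a), s(s(s(s(a))))))))  →  s(g(s(a), s(s(a))))   [R2 at 1.2.1]
2. s(g(s(a), s(s(a))))  →  s(s(a))   [R2 at 1]

Reduce t₂ = s(g(g(s(s(a)), g(s(g(s(s(a)), c)), s(s(s(a))))), c)):
1. s(g(g(s(s(a)), g(s(g(s(s(a)), c)), s(s(s(a))))), c))  →  s(g(g(s(s(a)), s(g(s(s(a)), c))), c))   [R2 at 1.1.2]
2. s(g(g(s(s(a)), s(g(s(s(a)), c))), c))  →  s(g(g(s(s(a)), s(s(a))), c))   [R3 at 1.1.2.1]
3. s(g(g(s(s(a)), s(s(a))), c))  →  s(g(s(s(a)), c))   [R2 at 1.1]
4. s(g(s(s(a)), c))  →  s(s(a))   [R3 at 1]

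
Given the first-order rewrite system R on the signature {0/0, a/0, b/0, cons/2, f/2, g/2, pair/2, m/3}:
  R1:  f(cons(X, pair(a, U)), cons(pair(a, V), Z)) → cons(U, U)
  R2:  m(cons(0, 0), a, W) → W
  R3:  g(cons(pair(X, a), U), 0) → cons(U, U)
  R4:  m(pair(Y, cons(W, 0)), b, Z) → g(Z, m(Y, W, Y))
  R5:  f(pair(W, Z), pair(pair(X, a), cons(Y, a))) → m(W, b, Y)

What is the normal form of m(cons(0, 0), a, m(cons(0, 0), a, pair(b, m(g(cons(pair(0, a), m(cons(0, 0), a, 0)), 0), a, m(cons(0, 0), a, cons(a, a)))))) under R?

pair(b, cons(a, a))

1. m(cons(0, 0), a, m(cons(0, 0), a, pair(b, m(g(cons(pair(0, a), m(cons(0, 0), a, 0)), 0), a, m(cons(0, 0), a, cons(a, a))))))  →  m(cons(0, 0), a, pair(b, m(g(cons(pair(0, a), m(cons(0, 0), a, 0)), 0), a, m(cons(0, 0), a, cons(a, a)))))   [R2 at ε]
2. m(cons(0, 0), a, pair(b, m(g(cons(pair(0, a), m(cons(0, 0), a, 0)), 0), a, m(cons(0, 0), a, cons(a, a)))))  →  pair(b, m(g(cons(pair(0, a), m(cons(0, 0), a, 0)), 0), a, m(cons(0, 0), a, cons(a, a))))   [R2 at ε]
3. pair(b, m(g(cons(pair(0, a), m(cons(0, 0), a, 0)), 0), a, m(cons(0, 0), a, cons(a, a))))  →  pair(b, m(cons(m(cons(0, 0), a, 0), m(cons(0, 0), a, 0)), a, m(cons(0, 0), a, cons(a, a))))   [R3 at 2.1]
4. pair(b, m(cons(m(cons(0, 0), a, 0), m(cons(0, 0), a, 0)), a, m(cons(0, 0), a, cons(a, a))))  →  pair(b, m(cons(0, m(cons(0, 0), a, 0)), a, m(cons(0, 0), a, cons(a, a))))   [R2 at 2.1.1]
5. pair(b, m(cons(0, m(cons(0, 0), a, 0)), a, m(cons(0, 0), a, cons(a, a))))  →  pair(b, m(cons(0, 0), a, m(cons(0, 0), a, cons(a, a))))   [R2 at 2.1.2]
6. pair(b, m(cons(0, 0), a, m(cons(0, 0), a, cons(a, a))))  →  pair(b, m(cons(0, 0), a, cons(a, a)))   [R2 at 2]
7. pair(b, m(cons(0, 0), a, cons(a, a)))  →  pair(b, cons(a, a))   [R2 at 2]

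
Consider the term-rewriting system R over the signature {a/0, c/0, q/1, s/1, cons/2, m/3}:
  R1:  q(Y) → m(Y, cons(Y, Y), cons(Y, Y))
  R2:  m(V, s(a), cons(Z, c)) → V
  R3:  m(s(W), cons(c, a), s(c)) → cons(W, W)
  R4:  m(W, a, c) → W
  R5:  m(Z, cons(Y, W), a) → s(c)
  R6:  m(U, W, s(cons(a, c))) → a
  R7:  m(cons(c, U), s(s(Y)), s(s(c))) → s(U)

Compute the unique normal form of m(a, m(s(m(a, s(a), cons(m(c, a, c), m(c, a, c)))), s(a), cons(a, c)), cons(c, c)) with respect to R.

1. m(a, m(s(m(a, s(a), cons(m(c, a, c), m(c, a, c)))), s(a), cons(a, c)), cons(c, c))  →  m(a, s(m(a, s(a), cons(m(c, a, c), m(c, a, c)))), cons(c, c))   [R2 at 2]
2. m(a, s(m(a, s(a), cons(m(c, a, c), m(c, a, c)))), cons(c, c))  →  m(a, s(m(a, s(a), cons(c, m(c, a, c)))), cons(c, c))   [R4 at 2.1.3.1]
3. m(a, s(m(a, s(a), cons(c, m(c, a, c)))), cons(c, c))  →  m(a, s(m(a, s(a), cons(c, c))), cons(c, c))   [R4 at 2.1.3.2]
4. m(a, s(m(a, s(a), cons(c, c))), cons(c, c))  →  m(a, s(a), cons(c, c))   [R2 at 2.1]
5. m(a, s(a), cons(c, c))  →  a   [R2 at ε]

a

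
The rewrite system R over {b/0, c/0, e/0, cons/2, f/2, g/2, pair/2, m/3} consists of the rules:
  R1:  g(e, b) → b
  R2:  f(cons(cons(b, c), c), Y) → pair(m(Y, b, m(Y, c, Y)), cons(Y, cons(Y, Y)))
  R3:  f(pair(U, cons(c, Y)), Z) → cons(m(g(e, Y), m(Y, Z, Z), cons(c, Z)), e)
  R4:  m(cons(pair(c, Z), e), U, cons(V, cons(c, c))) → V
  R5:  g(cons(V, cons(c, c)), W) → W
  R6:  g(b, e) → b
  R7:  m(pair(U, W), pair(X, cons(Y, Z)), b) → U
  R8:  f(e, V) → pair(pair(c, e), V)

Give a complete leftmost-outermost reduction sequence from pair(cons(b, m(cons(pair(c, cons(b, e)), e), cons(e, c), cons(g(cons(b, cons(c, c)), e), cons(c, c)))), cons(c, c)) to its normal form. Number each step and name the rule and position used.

pair(cons(b, e), cons(c, c))

1. pair(cons(b, m(cons(pair(c, cons(b, e)), e), cons(e, c), cons(g(cons(b, cons(c, c)), e), cons(c, c)))), cons(c, c))  →  pair(cons(b, g(cons(b, cons(c, c)), e)), cons(c, c))   [R4 at 1.2]
2. pair(cons(b, g(cons(b, cons(c, c)), e)), cons(c, c))  →  pair(cons(b, e), cons(c, c))   [R5 at 1.2]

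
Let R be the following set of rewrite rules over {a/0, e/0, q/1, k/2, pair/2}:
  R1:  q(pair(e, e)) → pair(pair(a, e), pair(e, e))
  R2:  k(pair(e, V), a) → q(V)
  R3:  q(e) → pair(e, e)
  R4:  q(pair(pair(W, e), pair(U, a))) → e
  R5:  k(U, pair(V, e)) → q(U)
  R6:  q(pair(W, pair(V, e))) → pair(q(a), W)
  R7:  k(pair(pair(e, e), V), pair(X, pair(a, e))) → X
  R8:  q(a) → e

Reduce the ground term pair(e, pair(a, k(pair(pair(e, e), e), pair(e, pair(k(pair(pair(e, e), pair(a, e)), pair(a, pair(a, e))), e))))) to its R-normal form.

1. pair(e, pair(a, k(pair(pair(e, e), e), pair(e, pair(k(pair(pair(e, e), pair(a, e)), pair(a, pair(a, e))), e)))))  →  pair(e, pair(a, k(pair(pair(e, e), e), pair(e, pair(a, e)))))   [R7 at 2.2.2.2.1]
2. pair(e, pair(a, k(pair(pair(e, e), e), pair(e, pair(a, e)))))  →  pair(e, pair(a, e))   [R7 at 2.2]

pair(e, pair(a, e))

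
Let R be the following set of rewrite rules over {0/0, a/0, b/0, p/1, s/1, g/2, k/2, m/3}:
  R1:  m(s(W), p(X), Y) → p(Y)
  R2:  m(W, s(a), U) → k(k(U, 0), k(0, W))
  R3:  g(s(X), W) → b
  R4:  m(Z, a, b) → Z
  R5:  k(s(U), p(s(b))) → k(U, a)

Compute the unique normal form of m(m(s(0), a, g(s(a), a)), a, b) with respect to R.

1. m(m(s(0), a, g(s(a), a)), a, b)  →  m(s(0), a, g(s(a), a))   [R4 at ε]
2. m(s(0), a, g(s(a), a))  →  m(s(0), a, b)   [R3 at 3]
3. m(s(0), a, b)  →  s(0)   [R4 at ε]

s(0)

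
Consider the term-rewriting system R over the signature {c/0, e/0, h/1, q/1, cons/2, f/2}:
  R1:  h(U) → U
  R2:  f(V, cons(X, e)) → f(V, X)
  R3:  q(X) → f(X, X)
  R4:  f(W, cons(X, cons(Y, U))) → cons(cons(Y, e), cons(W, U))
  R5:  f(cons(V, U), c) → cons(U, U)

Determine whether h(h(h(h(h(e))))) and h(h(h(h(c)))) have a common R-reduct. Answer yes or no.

Reduce t₁ = h(h(h(h(h(e))))):
1. h(h(h(h(h(e)))))  →  h(h(h(h(e))))   [R1 at ε]
2. h(h(h(h(e))))  →  h(h(h(e)))   [R1 at ε]
3. h(h(h(e)))  →  h(h(e))   [R1 at ε]
4. h(h(e))  →  h(e)   [R1 at ε]
5. h(e)  →  e   [R1 at ε]

Reduce t₂ = h(h(h(h(c)))):
1. h(h(h(h(c))))  →  h(h(h(c)))   [R1 at ε]
2. h(h(h(c)))  →  h(h(c))   [R1 at ε]
3. h(h(c))  →  h(c)   [R1 at ε]
4. h(c)  →  c   [R1 at ε]

no — NF(t₁) = e, NF(t₂) = c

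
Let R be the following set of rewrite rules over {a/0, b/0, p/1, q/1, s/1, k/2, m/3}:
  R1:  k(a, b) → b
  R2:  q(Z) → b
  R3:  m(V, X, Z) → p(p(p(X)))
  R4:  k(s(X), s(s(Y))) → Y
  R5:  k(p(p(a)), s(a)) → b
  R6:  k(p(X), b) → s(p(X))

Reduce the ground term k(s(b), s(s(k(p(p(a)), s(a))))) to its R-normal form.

b

1. k(s(b), s(s(k(p(p(a)), s(a)))))  →  k(p(p(a)), s(a))   [R4 at ε]
2. k(p(p(a)), s(a))  →  b   [R5 at ε]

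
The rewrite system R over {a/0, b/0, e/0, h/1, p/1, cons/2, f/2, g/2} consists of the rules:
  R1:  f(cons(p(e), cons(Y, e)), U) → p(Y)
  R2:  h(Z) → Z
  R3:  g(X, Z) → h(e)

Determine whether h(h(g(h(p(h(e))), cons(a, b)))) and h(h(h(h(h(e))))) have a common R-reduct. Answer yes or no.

Reduce t₁ = h(h(g(h(p(h(e))), cons(a, b)))):
1. h(h(g(h(p(h(e))), cons(a, b))))  →  h(g(h(p(h(e))), cons(a, b)))   [R2 at ε]
2. h(g(h(p(h(e))), cons(a, b)))  →  g(h(p(h(e))), cons(a, b))   [R2 at ε]
3. g(h(p(h(e))), cons(a, b))  →  h(e)   [R3 at ε]
4. h(e)  →  e   [R2 at ε]

Reduce t₂ = h(h(h(h(h(e))))):
1. h(h(h(h(h(e)))))  →  h(h(h(h(e))))   [R2 at ε]
2. h(h(h(h(e))))  →  h(h(h(e)))   [R2 at ε]
3. h(h(h(e)))  →  h(h(e))   [R2 at ε]
4. h(h(e))  →  h(e)   [R2 at ε]
5. h(e)  →  e   [R2 at ε]

yes — NF(t₁) = e, NF(t₂) = e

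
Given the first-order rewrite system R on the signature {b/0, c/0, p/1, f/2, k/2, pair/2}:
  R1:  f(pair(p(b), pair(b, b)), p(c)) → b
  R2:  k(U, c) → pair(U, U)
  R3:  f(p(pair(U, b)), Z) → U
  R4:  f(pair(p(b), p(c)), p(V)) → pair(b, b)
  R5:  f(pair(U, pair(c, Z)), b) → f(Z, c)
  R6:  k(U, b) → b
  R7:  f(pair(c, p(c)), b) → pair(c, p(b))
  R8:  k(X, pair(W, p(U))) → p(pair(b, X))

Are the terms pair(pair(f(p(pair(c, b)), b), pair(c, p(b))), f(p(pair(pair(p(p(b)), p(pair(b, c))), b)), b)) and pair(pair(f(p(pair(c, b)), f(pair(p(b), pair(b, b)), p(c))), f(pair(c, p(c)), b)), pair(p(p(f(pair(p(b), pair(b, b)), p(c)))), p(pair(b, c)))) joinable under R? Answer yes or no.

yes — NF(t₁) = pair(pair(c, pair(c, p(b))), pair(p(p(b)), p(pair(b, c)))), NF(t₂) = pair(pair(c, pair(c, p(b))), pair(p(p(b)), p(pair(b, c))))

Reduce t₁ = pair(pair(f(p(pair(c, b)), b), pair(c, p(b))), f(p(pair(pair(p(p(b)), p(pair(b, c))), b)), b)):
1. pair(pair(f(p(pair(c, b)), b), pair(c, p(b))), f(p(pair(pair(p(p(b)), p(pair(b, c))), b)), b))  →  pair(pair(c, pair(c, p(b))), f(p(pair(pair(p(p(b)), p(pair(b, c))), b)), b))   [R3 at 1.1]
2. pair(pair(c, pair(c, p(b))), f(p(pair(pair(p(p(b)), p(pair(b, c))), b)), b))  →  pair(pair(c, pair(c, p(b))), pair(p(p(b)), p(pair(b, c))))   [R3 at 2]

Reduce t₂ = pair(pair(f(p(pair(c, b)), f(pair(p(b), pair(b, b)), p(c))), f(pair(c, p(c)), b)), pair(p(p(f(pair(p(b), pair(b, b)), p(c)))), p(pair(b, c)))):
1. pair(pair(f(p(pair(c, b)), f(pair(p(b), pair(b, b)), p(c))), f(pair(c, p(c)), b)), pair(p(p(f(pair(p(b), pair(b, b)), p(c)))), p(pair(b, c))))  →  pair(pair(c, f(pair(c, p(c)), b)), pair(p(p(f(pair(p(b), pair(b, b)), p(c)))), p(pair(b, c))))   [R3 at 1.1]
2. pair(pair(c, f(pair(c, p(c)), b)), pair(p(p(f(pair(p(b), pair(b, b)), p(c)))), p(pair(b, c))))  →  pair(pair(c, pair(c, p(b))), pair(p(p(f(pair(p(b), pair(b, b)), p(c)))), p(pair(b, c))))   [R7 at 1.2]
3. pair(pair(c, pair(c, p(b))), pair(p(p(f(pair(p(b), pair(b, b)), p(c)))), p(pair(b, c))))  →  pair(pair(c, pair(c, p(b))), pair(p(p(b)), p(pair(b, c))))   [R1 at 2.1.1.1]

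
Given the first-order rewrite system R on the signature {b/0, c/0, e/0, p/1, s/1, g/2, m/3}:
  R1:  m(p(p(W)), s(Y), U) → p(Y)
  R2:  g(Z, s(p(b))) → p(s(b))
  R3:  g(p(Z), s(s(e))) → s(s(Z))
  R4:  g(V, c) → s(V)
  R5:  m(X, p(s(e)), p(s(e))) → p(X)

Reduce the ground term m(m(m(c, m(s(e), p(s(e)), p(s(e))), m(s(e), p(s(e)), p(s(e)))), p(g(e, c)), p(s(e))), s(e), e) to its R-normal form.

p(e)

1. m(m(m(c, m(s(e), p(s(e)), p(s(e))), m(s(e), p(s(e)), p(s(e)))), p(g(e, c)), p(s(e))), s(e), e)  →  m(m(m(c, p(s(e)), m(s(e), p(s(e)), p(s(e)))), p(g(e, c)), p(s(e))), s(e), e)   [R5 at 1.1.2]
2. m(m(m(c, p(s(e)), m(s(e), p(s(e)), p(s(e)))), p(g(e, c)), p(s(e))), s(e), e)  →  m(m(m(c, p(s(e)), p(s(e))), p(g(e, c)), p(s(e))), s(e), e)   [R5 at 1.1.3]
3. m(m(m(c, p(s(e)), p(s(e))), p(g(e, c)), p(s(e))), s(e), e)  →  m(m(p(c), p(g(e, c)), p(s(e))), s(e), e)   [R5 at 1.1]
4. m(m(p(c), p(g(e, c)), p(s(e))), s(e), e)  →  m(m(p(c), p(s(e)), p(s(e))), s(e), e)   [R4 at 1.2.1]
5. m(m(p(c), p(s(e)), p(s(e))), s(e), e)  →  m(p(p(c)), s(e), e)   [R5 at 1]
6. m(p(p(c)), s(e), e)  →  p(e)   [R1 at ε]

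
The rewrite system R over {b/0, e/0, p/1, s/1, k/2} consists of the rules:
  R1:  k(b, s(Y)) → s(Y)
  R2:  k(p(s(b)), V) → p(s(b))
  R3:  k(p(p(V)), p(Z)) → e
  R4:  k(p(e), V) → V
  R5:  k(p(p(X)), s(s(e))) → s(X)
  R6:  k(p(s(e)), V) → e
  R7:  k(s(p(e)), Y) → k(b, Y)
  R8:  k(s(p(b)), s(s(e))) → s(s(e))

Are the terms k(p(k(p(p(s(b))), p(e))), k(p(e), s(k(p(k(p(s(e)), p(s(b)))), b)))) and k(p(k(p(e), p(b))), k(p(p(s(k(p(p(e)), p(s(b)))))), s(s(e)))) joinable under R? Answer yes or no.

Reduce t₁ = k(p(k(p(p(s(b))), p(e))), k(p(e), s(k(p(k(p(s(e)), p(s(b)))), b)))):
1. k(p(k(p(p(s(b))), p(e))), k(p(e), s(k(p(k(p(s(e)), p(s(b)))), b))))  →  k(p(e), k(p(e), s(k(p(k(p(s(e)), p(s(b)))), b))))   [R3 at 1.1]
2. k(p(e), k(p(e), s(k(p(k(p(s(e)), p(s(b)))), b))))  →  k(p(e), s(k(p(k(p(s(e)), p(s(b)))), b)))   [R4 at ε]
3. k(p(e), s(k(p(k(p(s(e)), p(s(b)))), b)))  →  s(k(p(k(p(s(e)), p(s(b)))), b))   [R4 at ε]
4. s(k(p(k(p(s(e)), p(s(b)))), b))  →  s(k(p(e), b))   [R6 at 1.1.1]
5. s(k(p(e), b))  →  s(b)   [R4 at 1]

Reduce t₂ = k(p(k(p(e), p(b))), k(p(p(s(k(p(p(e)), p(s(b)))))), s(s(e)))):
1. k(p(k(p(e), p(b))), k(p(p(s(k(p(p(e)), p(s(b)))))), s(s(e))))  →  k(p(p(b)), k(p(p(s(k(p(p(e)), p(s(b)))))), s(s(e))))   [R4 at 1.1]
2. k(p(p(b)), k(p(p(s(k(p(p(e)), p(s(b)))))), s(s(e))))  →  k(p(p(b)), s(s(k(p(p(e)), p(s(b))))))   [R5 at 2]
3. k(p(p(b)), s(s(k(p(p(e)), p(s(b))))))  →  k(p(p(b)), s(s(e)))   [R3 at 2.1.1]
4. k(p(p(b)), s(s(e)))  →  s(b)   [R5 at ε]

yes — NF(t₁) = s(b), NF(t₂) = s(b)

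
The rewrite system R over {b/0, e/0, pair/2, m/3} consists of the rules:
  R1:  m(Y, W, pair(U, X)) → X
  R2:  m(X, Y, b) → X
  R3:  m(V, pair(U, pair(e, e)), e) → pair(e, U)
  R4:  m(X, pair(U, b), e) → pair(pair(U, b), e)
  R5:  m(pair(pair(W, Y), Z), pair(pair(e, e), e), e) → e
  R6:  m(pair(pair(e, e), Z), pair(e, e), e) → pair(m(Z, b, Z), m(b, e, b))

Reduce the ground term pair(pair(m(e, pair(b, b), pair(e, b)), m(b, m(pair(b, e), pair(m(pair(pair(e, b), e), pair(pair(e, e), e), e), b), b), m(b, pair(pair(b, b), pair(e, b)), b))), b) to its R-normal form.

pair(pair(b, b), b)

1. pair(pair(m(e, pair(b, b), pair(e, b)), m(b, m(pair(b, e), pair(m(pair(pair(e, b), e), pair(pair(e, e), e), e), b), b), m(b, pair(pair(b, b), pair(e, b)), b))), b)  →  pair(pair(b, m(b, m(pair(b, e), pair(m(pair(pair(e, b), e), pair(pair(e, e), e), e), b), b), m(b, pair(pair(b, b), pair(e, b)), b))), b)   [R1 at 1.1]
2. pair(pair(b, m(b, m(pair(b, e), pair(m(pair(pair(e, b), e), pair(pair(e, e), e), e), b), b), m(b, pair(pair(b, b), pair(e, b)), b))), b)  →  pair(pair(b, m(b, pair(b, e), m(b, pair(pair(b, b), pair(e, b)), b))), b)   [R2 at 1.2.2]
3. pair(pair(b, m(b, pair(b, e), m(b, pair(pair(b, b), pair(e, b)), b))), b)  →  pair(pair(b, m(b, pair(b, e), b)), b)   [R2 at 1.2.3]
4. pair(pair(b, m(b, pair(b, e), b)), b)  →  pair(pair(b, b), b)   [R2 at 1.2]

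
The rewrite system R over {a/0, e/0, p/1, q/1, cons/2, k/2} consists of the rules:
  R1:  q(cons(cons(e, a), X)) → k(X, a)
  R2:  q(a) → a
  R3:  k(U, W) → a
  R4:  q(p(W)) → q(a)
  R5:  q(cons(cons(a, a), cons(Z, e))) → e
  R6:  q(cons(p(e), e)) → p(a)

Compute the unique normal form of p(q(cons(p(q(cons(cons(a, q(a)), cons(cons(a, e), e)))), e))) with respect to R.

p(p(a))

1. p(q(cons(p(q(cons(cons(a, q(a)), cons(cons(a, e), e)))), e)))  →  p(q(cons(p(q(cons(cons(a, a), cons(cons(a, e), e)))), e)))   [R2 at 1.1.1.1.1.1.2]
2. p(q(cons(p(q(cons(cons(a, a), cons(cons(a, e), e)))), e)))  →  p(q(cons(p(e), e)))   [R5 at 1.1.1.1]
3. p(q(cons(p(e), e)))  →  p(p(a))   [R6 at 1]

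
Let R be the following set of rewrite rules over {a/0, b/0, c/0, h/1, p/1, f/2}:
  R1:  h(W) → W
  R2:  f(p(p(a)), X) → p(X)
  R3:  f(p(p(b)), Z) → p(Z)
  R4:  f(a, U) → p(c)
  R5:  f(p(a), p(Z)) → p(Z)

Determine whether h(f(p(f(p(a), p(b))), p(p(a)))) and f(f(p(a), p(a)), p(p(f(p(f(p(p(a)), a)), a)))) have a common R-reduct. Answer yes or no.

yes — NF(t₁) = p(p(p(a))), NF(t₂) = p(p(p(a)))

Reduce t₁ = h(f(p(f(p(a), p(b))), p(p(a)))):
1. h(f(p(f(p(a), p(b))), p(p(a))))  →  f(p(f(p(a), p(b))), p(p(a)))   [R1 at ε]
2. f(p(f(p(a), p(b))), p(p(a)))  →  f(p(p(b)), p(p(a)))   [R5 at 1.1]
3. f(p(p(b)), p(p(a)))  →  p(p(p(a)))   [R3 at ε]

Reduce t₂ = f(f(p(a), p(a)), p(p(f(p(f(p(p(a)), a)), a)))):
1. f(f(p(a), p(a)), p(p(f(p(f(p(p(a)), a)), a))))  →  f(p(a), p(p(f(p(f(p(p(a)), a)), a))))   [R5 at 1]
2. f(p(a), p(p(f(p(f(p(p(a)), a)), a))))  →  p(p(f(p(f(p(p(a)), a)), a)))   [R5 at ε]
3. p(p(f(p(f(p(p(a)), a)), a)))  →  p(p(f(p(p(a)), a)))   [R2 at 1.1.1.1]
4. p(p(f(p(p(a)), a)))  →  p(p(p(a)))   [R2 at 1.1]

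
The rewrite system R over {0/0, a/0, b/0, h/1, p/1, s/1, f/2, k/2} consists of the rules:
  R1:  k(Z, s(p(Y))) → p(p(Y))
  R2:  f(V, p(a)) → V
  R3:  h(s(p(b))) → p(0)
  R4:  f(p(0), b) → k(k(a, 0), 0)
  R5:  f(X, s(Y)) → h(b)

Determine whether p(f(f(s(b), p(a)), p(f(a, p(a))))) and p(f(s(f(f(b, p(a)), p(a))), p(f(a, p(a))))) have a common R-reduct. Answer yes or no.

Reduce t₁ = p(f(f(s(b), p(a)), p(f(a, p(a))))):
1. p(f(f(s(b), p(a)), p(f(a, p(a)))))  →  p(f(s(b), p(f(a, p(a)))))   [R2 at 1.1]
2. p(f(s(b), p(f(a, p(a)))))  →  p(f(s(b), p(a)))   [R2 at 1.2.1]
3. p(f(s(b), p(a)))  →  p(s(b))   [R2 at 1]

Reduce t₂ = p(f(s(f(f(b, p(a)), p(a))), p(f(a, p(a))))):
1. p(f(s(f(f(b, p(a)), p(a))), p(f(a, p(a)))))  →  p(f(s(f(b, p(a))), p(f(a, p(a)))))   [R2 at 1.1.1]
2. p(f(s(f(b, p(a))), p(f(a, p(a)))))  →  p(f(s(b), p(f(a, p(a)))))   [R2 at 1.1.1]
3. p(f(s(b), p(f(a, p(a)))))  →  p(f(s(b), p(a)))   [R2 at 1.2.1]
4. p(f(s(b), p(a)))  →  p(s(b))   [R2 at 1]

yes — NF(t₁) = p(s(b)), NF(t₂) = p(s(b))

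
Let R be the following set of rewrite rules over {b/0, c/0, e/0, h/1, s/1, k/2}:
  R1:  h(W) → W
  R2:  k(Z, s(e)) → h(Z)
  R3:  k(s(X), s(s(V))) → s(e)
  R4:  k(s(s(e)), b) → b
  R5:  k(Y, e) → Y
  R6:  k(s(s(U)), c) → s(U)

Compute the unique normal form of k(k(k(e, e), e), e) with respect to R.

e

1. k(k(k(e, e), e), e)  →  k(k(e, e), e)   [R5 at ε]
2. k(k(e, e), e)  →  k(e, e)   [R5 at ε]
3. k(e, e)  →  e   [R5 at ε]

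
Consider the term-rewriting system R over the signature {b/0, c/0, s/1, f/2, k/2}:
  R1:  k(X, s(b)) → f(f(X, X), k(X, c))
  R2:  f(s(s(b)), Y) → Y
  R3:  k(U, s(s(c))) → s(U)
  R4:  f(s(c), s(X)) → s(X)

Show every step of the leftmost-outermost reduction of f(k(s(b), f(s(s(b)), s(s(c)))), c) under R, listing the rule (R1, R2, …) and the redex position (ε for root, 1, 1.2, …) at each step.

1. f(k(s(b), f(s(s(b)), s(s(c)))), c)  →  f(k(s(b), s(s(c))), c)   [R2 at 1.2]
2. f(k(s(b), s(s(c))), c)  →  f(s(s(b)), c)   [R3 at 1]
3. f(s(s(b)), c)  →  c   [R2 at ε]

c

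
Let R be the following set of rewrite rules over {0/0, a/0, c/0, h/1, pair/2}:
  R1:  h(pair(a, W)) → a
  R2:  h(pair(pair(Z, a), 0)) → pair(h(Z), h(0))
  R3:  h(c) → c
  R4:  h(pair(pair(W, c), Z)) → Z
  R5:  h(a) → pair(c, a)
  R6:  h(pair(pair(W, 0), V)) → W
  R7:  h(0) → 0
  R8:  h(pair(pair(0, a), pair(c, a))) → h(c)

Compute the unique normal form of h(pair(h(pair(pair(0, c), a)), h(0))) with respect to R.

a

1. h(pair(h(pair(pair(0, c), a)), h(0)))  →  h(pair(a, h(0)))   [R4 at 1.1]
2. h(pair(a, h(0)))  →  a   [R1 at ε]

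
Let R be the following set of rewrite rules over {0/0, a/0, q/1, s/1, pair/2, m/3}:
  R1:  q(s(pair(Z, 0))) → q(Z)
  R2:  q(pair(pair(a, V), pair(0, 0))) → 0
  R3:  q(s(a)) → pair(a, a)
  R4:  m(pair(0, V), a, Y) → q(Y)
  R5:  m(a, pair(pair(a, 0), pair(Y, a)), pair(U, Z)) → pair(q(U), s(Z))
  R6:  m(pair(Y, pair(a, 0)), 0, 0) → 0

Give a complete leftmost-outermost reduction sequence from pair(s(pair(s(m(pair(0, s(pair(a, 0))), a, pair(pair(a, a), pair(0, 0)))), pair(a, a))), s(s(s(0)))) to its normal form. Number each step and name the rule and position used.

pair(s(pair(s(0), pair(a, a))), s(s(s(0))))

1. pair(s(pair(s(m(pair(0, s(pair(a, 0))), a, pair(pair(a, a), pair(0, 0)))), pair(a, a))), s(s(s(0))))  →  pair(s(pair(s(q(pair(pair(a, a), pair(0, 0)))), pair(a, a))), s(s(s(0))))   [R4 at 1.1.1.1]
2. pair(s(pair(s(q(pair(pair(a, a), pair(0, 0)))), pair(a, a))), s(s(s(0))))  →  pair(s(pair(s(0), pair(a, a))), s(s(s(0))))   [R2 at 1.1.1.1]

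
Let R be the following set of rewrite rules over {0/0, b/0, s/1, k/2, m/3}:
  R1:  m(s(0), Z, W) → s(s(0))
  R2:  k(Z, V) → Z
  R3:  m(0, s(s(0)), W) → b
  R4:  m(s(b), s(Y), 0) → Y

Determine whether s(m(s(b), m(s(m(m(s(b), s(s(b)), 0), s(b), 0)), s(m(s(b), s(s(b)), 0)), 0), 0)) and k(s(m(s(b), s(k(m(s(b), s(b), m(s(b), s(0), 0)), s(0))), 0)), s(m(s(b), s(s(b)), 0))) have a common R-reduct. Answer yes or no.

yes — NF(t₁) = s(b), NF(t₂) = s(b)

Reduce t₁ = s(m(s(b), m(s(m(m(s(b), s(s(b)), 0), s(b), 0)), s(m(s(b), s(s(b)), 0)), 0), 0)):
1. s(m(s(b), m(s(m(m(s(b), s(s(b)), 0), s(b), 0)), s(m(s(b), s(s(b)), 0)), 0), 0))  →  s(m(s(b), m(s(m(s(b), s(b), 0)), s(m(s(b), s(s(b)), 0)), 0), 0))   [R4 at 1.2.1.1.1]
2. s(m(s(b), m(s(m(s(b), s(b), 0)), s(m(s(b), s(s(b)), 0)), 0), 0))  →  s(m(s(b), m(s(b), s(m(s(b), s(s(b)), 0)), 0), 0))   [R4 at 1.2.1.1]
3. s(m(s(b), m(s(b), s(m(s(b), s(s(b)), 0)), 0), 0))  →  s(m(s(b), m(s(b), s(s(b)), 0), 0))   [R4 at 1.2]
4. s(m(s(b), m(s(b), s(s(b)), 0), 0))  →  s(m(s(b), s(b), 0))   [R4 at 1.2]
5. s(m(s(b), s(b), 0))  →  s(b)   [R4 at 1]

Reduce t₂ = k(s(m(s(b), s(k(m(s(b), s(b), m(s(b), s(0), 0)), s(0))), 0)), s(m(s(b), s(s(b)), 0))):
1. k(s(m(s(b), s(k(m(s(b), s(b), m(s(b), s(0), 0)), s(0))), 0)), s(m(s(b), s(s(b)), 0)))  →  s(m(s(b), s(k(m(s(b), s(b), m(s(b), s(0), 0)), s(0))), 0))   [R2 at ε]
2. s(m(s(b), s(k(m(s(b), s(b), m(s(b), s(0), 0)), s(0))), 0))  →  s(k(m(s(b), s(b), m(s(b), s(0), 0)), s(0)))   [R4 at 1]
3. s(k(m(s(b), s(b), m(s(b), s(0), 0)), s(0)))  →  s(m(s(b), s(b), m(s(b), s(0), 0)))   [R2 at 1]
4. s(m(s(b), s(b), m(s(b), s(0), 0)))  →  s(m(s(b), s(b), 0))   [R4 at 1.3]
5. s(m(s(b), s(b), 0))  →  s(b)   [R4 at 1]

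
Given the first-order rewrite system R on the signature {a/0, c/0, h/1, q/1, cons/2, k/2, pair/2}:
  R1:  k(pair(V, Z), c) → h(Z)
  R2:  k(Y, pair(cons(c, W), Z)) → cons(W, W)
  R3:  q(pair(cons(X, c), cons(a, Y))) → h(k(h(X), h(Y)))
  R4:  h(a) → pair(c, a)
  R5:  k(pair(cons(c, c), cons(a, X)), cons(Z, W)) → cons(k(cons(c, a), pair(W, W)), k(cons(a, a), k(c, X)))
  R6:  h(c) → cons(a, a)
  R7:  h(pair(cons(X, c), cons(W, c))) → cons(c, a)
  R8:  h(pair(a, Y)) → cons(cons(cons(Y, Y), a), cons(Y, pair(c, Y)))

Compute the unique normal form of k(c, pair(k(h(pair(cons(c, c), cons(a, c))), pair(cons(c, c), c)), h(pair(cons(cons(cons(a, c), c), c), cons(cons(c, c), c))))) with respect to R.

cons(c, c)

1. k(c, pair(k(h(pair(cons(c, c), cons(a, c))), pair(cons(c, c), c)), h(pair(cons(cons(cons(a, c), c), c), cons(cons(c, c), c)))))  →  k(c, pair(cons(c, c), h(pair(cons(cons(cons(a, c), c), c), cons(cons(c, c), c)))))   [R2 at 2.1]
2. k(c, pair(cons(c, c), h(pair(cons(cons(cons(a, c), c), c), cons(cons(c, c), c)))))  →  cons(c, c)   [R2 at ε]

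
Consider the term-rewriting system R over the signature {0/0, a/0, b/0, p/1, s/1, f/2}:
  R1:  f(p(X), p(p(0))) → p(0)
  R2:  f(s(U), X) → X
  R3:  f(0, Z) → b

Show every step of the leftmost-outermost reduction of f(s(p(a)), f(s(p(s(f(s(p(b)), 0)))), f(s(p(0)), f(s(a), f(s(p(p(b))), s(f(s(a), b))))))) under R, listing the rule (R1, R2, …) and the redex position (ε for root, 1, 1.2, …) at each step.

s(b)

1. f(s(p(a)), f(s(p(s(f(s(p(b)), 0)))), f(s(p(0)), f(s(a), f(s(p(p(b))), s(f(s(a), b)))))))  →  f(s(p(s(f(s(p(b)), 0)))), f(s(p(0)), f(s(a), f(s(p(p(b))), s(f(s(a), b))))))   [R2 at ε]
2. f(s(p(s(f(s(p(b)), 0)))), f(s(p(0)), f(s(a), f(s(p(p(b))), s(f(s(a), b))))))  →  f(s(p(0)), f(s(a), f(s(p(p(b))), s(f(s(a), b)))))   [R2 at ε]
3. f(s(p(0)), f(s(a), f(s(p(p(b))), s(f(s(a), b)))))  →  f(s(a), f(s(p(p(b))), s(f(s(a), b))))   [R2 at ε]
4. f(s(a), f(s(p(p(b))), s(f(s(a), b))))  →  f(s(p(p(b))), s(f(s(a), b)))   [R2 at ε]
5. f(s(p(p(b))), s(f(s(a), b)))  →  s(f(s(a), b))   [R2 at ε]
6. s(f(s(a), b))  →  s(b)   [R2 at 1]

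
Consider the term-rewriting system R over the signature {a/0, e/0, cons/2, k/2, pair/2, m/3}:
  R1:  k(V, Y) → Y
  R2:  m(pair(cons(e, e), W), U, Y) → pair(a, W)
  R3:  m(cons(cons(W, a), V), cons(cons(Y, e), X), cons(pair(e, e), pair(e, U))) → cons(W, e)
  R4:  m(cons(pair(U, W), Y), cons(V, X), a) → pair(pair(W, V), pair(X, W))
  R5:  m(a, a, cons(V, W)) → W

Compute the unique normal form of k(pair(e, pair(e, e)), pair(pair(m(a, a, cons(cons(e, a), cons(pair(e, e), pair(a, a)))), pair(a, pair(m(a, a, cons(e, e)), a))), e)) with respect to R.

pair(pair(cons(pair(e, e), pair(a, a)), pair(a, pair(e, a))), e)

1. k(pair(e, pair(e, e)), pair(pair(m(a, a, cons(cons(e, a), cons(pair(e, e), pair(a, a)))), pair(a, pair(m(a, a, cons(e, e)), a))), e))  →  pair(pair(m(a, a, cons(cons(e, a), cons(pair(e, e), pair(a, a)))), pair(a, pair(m(a, a, cons(e, e)), a))), e)   [R1 at ε]
2. pair(pair(m(a, a, cons(cons(e, a), cons(pair(e, e), pair(a, a)))), pair(a, pair(m(a, a, cons(e, e)), a))), e)  →  pair(pair(cons(pair(e, e), pair(a, a)), pair(a, pair(m(a, a, cons(e, e)), a))), e)   [R5 at 1.1]
3. pair(pair(cons(pair(e, e), pair(a, a)), pair(a, pair(m(a, a, cons(e, e)), a))), e)  →  pair(pair(cons(pair(e, e), pair(a, a)), pair(a, pair(e, a))), e)   [R5 at 1.2.2.1]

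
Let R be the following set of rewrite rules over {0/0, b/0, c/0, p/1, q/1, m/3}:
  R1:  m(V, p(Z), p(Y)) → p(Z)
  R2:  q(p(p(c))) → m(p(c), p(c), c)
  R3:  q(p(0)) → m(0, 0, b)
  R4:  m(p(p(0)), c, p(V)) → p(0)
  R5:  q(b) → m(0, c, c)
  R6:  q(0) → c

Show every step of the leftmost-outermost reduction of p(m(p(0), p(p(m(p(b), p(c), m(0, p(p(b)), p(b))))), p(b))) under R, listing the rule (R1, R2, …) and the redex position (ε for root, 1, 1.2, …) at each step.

1. p(m(p(0), p(p(m(p(b), p(c), m(0, p(p(b)), p(b))))), p(b)))  →  p(p(p(m(p(b), p(c), m(0, p(p(b)), p(b))))))   [R1 at 1]
2. p(p(p(m(p(b), p(c), m(0, p(p(b)), p(b))))))  →  p(p(p(m(p(b), p(c), p(p(b))))))   [R1 at 1.1.1.3]
3. p(p(p(m(p(b), p(c), p(p(b))))))  →  p(p(p(p(c))))   [R1 at 1.1.1]

p(p(p(p(c))))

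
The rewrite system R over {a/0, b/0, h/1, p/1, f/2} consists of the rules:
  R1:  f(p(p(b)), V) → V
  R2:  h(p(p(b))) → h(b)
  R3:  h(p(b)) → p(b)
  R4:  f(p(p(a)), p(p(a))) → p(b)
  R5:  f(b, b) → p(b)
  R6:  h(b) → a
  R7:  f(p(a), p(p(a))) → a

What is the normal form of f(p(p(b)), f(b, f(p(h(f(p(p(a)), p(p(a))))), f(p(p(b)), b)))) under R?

p(b)

1. f(p(p(b)), f(b, f(p(h(f(p(p(a)), p(p(a))))), f(p(p(b)), b))))  →  f(b, f(p(h(f(p(p(a)), p(p(a))))), f(p(p(b)), b)))   [R1 at ε]
2. f(b, f(p(h(f(p(p(a)), p(p(a))))), f(p(p(b)), b)))  →  f(b, f(p(h(p(b))), f(p(p(b)), b)))   [R4 at 2.1.1.1]
3. f(b, f(p(h(p(b))), f(p(p(b)), b)))  →  f(b, f(p(p(b)), f(p(p(b)), b)))   [R3 at 2.1.1]
4. f(b, f(p(p(b)), f(p(p(b)), b)))  →  f(b, f(p(p(b)), b))   [R1 at 2]
5. f(b, f(p(p(b)), b))  →  f(b, b)   [R1 at 2]
6. f(b, b)  →  p(b)   [R5 at ε]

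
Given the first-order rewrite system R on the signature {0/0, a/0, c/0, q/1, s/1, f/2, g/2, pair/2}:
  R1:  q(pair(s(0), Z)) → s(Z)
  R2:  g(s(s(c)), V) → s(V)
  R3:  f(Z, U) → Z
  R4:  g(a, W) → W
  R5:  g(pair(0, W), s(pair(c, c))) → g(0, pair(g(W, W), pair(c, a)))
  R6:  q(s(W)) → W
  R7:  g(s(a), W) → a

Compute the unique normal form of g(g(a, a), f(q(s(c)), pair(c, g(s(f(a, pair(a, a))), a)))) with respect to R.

c

1. g(g(a, a), f(q(s(c)), pair(c, g(s(f(a, pair(a, a))), a))))  →  g(a, f(q(s(c)), pair(c, g(s(f(a, pair(a, a))), a))))   [R4 at 1]
2. g(a, f(q(s(c)), pair(c, g(s(f(a, pair(a, a))), a))))  →  f(q(s(c)), pair(c, g(s(f(a, pair(a, a))), a)))   [R4 at ε]
3. f(q(s(c)), pair(c, g(s(f(a, pair(a, a))), a)))  →  q(s(c))   [R3 at ε]
4. q(s(c))  →  c   [R6 at ε]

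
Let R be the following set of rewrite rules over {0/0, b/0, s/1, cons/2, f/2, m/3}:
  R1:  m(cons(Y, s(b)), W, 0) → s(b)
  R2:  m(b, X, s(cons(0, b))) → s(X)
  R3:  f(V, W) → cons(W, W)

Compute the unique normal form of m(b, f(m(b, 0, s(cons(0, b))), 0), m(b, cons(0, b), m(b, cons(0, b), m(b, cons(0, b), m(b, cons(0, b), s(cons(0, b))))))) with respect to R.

1. m(b, f(m(b, 0, s(cons(0, b))), 0), m(b, cons(0, b), m(b, cons(0, b), m(b, cons(0, b), m(b, cons(0, b), s(cons(0, b)))))))  →  m(b, cons(0, 0), m(b, cons(0, b), m(b, cons(0, b), m(b, cons(0, b), m(b, cons(0, b), s(cons(0, b)))))))   [R3 at 2]
2. m(b, cons(0, 0), m(b, cons(0, b), m(b, cons(0, b), m(b, cons(0, b), m(b, cons(0, b), s(cons(0, b)))))))  →  m(b, cons(0, 0), m(b, cons(0, b), m(b, cons(0, b), m(b, cons(0, b), s(cons(0, b))))))   [R2 at 3.3.3.3]
3. m(b, cons(0, 0), m(b, cons(0, b), m(b, cons(0, b), m(b, cons(0, b), s(cons(0, b))))))  →  m(b, cons(0, 0), m(b, cons(0, b), m(b, cons(0, b), s(cons(0, b)))))   [R2 at 3.3.3]
4. m(b, cons(0, 0), m(b, cons(0, b), m(b, cons(0, b), s(cons(0, b)))))  →  m(b, cons(0, 0), m(b, cons(0, b), s(cons(0, b))))   [R2 at 3.3]
5. m(b, cons(0, 0), m(b, cons(0, b), s(cons(0, b))))  →  m(b, cons(0, 0), s(cons(0, b)))   [R2 at 3]
6. m(b, cons(0, 0), s(cons(0, b)))  →  s(cons(0, 0))   [R2 at ε]

s(cons(0, 0))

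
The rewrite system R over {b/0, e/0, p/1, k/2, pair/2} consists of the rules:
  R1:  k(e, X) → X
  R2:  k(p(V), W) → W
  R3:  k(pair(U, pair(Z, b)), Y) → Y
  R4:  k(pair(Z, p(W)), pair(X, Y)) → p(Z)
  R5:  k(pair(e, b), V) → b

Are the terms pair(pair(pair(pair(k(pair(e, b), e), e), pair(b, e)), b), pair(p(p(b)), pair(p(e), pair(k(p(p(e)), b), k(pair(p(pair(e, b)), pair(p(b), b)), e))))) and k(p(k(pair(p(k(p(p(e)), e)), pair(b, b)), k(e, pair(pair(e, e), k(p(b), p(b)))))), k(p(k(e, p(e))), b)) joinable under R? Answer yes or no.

Reduce t₁ = pair(pair(pair(pair(k(pair(e, b), e), e), pair(b, e)), b), pair(p(p(b)), pair(p(e), pair(k(p(p(e)), b), k(pair(p(pair(e, b)), pair(p(b), b)), e))))):
1. pair(pair(pair(pair(k(pair(e, b), e), e), pair(b, e)), b), pair(p(p(b)), pair(p(e), pair(k(p(p(e)), b), k(pair(p(pair(e, b)), pair(p(b), b)), e)))))  →  pair(pair(pair(pair(b, e), pair(b, e)), b), pair(p(p(b)), pair(p(e), pair(k(p(p(e)), b), k(pair(p(pair(e, b)), pair(p(b), b)), e)))))   [R5 at 1.1.1.1]
2. pair(pair(pair(pair(b, e), pair(b, e)), b), pair(p(p(b)), pair(p(e), pair(k(p(p(e)), b), k(pair(p(pair(e, b)), pair(p(b), b)), e)))))  →  pair(pair(pair(pair(b, e), pair(b, e)), b), pair(p(p(b)), pair(p(e), pair(b, k(pair(p(pair(e, b)), pair(p(b), b)), e)))))   [R2 at 2.2.2.1]
3. pair(pair(pair(pair(b, e), pair(b, e)), b), pair(p(p(b)), pair(p(e), pair(b, k(pair(p(pair(e, b)), pair(p(b), b)), e)))))  →  pair(pair(pair(pair(b, e), pair(b, e)), b), pair(p(p(b)), pair(p(e), pair(b, e))))   [R3 at 2.2.2.2]

Reduce t₂ = k(p(k(pair(p(k(p(p(e)), e)), pair(b, b)), k(e, pair(pair(e, e), k(p(b), p(b)))))), k(p(k(e, p(e))), b)):
1. k(p(k(pair(p(k(p(p(e)), e)), pair(b, b)), k(e, pair(pair(e, e), k(p(b), p(b)))))), k(p(k(e, p(e))), b))  →  k(p(k(e, p(e))), b)   [R2 at ε]
2. k(p(k(e, p(e))), b)  →  b   [R2 at ε]

no — NF(t₁) = pair(pair(pair(pair(b, e), pair(b, e)), b), pair(p(p(b)), pair(p(e), pair(b, e)))), NF(t₂) = b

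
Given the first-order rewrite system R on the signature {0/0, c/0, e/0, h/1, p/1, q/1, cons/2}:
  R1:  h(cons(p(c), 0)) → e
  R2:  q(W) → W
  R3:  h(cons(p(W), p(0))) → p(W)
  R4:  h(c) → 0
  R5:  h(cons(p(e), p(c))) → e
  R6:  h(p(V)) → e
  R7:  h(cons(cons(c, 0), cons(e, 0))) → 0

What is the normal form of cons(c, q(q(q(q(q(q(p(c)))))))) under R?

1. cons(c, q(q(q(q(q(q(p(c))))))))  →  cons(c, q(q(q(q(q(p(c)))))))   [R2 at 2]
2. cons(c, q(q(q(q(q(p(c)))))))  →  cons(c, q(q(q(q(p(c))))))   [R2 at 2]
3. cons(c, q(q(q(q(p(c))))))  →  cons(c, q(q(q(p(c)))))   [R2 at 2]
4. cons(c, q(q(q(p(c)))))  →  cons(c, q(q(p(c))))   [R2 at 2]
5. cons(c, q(q(p(c))))  →  cons(c, q(p(c)))   [R2 at 2]
6. cons(c, q(p(c)))  →  cons(c, p(c))   [R2 at 2]

cons(c, p(c))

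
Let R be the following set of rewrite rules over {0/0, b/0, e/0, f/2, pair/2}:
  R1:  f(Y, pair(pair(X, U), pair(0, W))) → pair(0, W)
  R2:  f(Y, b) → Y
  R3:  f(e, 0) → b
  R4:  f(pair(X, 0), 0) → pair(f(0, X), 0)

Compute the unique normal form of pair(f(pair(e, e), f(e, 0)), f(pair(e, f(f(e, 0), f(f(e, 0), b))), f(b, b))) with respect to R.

1. pair(f(pair(e, e), f(e, 0)), f(pair(e, f(f(e, 0), f(f(e, 0), b))), f(b, b)))  →  pair(f(pair(e, e), b), f(pair(e, f(f(e, 0), f(f(e, 0), b))), f(b, b)))   [R3 at 1.2]
2. pair(f(pair(e, e), b), f(pair(e, f(f(e, 0), f(f(e, 0), b))), f(b, b)))  →  pair(pair(e, e), f(pair(e, f(f(e, 0), f(f(e, 0), b))), f(b, b)))   [R2 at 1]
3. pair(pair(e, e), f(pair(e, f(f(e, 0), f(f(e, 0), b))), f(b, b)))  →  pair(pair(e, e), f(pair(e, f(b, f(f(e, 0), b))), f(b, b)))   [R3 at 2.1.2.1]
4. pair(pair(e, e), f(pair(e, f(b, f(f(e, 0), b))), f(b, b)))  →  pair(pair(e, e), f(pair(e, f(b, f(e, 0))), f(b, b)))   [R2 at 2.1.2.2]
5. pair(pair(e, e), f(pair(e, f(b, f(e, 0))), f(b, b)))  →  pair(pair(e, e), f(pair(e, f(b, b)), f(b, b)))   [R3 at 2.1.2.2]
6. pair(pair(e, e), f(pair(e, f(b, b)), f(b, b)))  →  pair(pair(e, e), f(pair(e, b), f(b, b)))   [R2 at 2.1.2]
7. pair(pair(e, e), f(pair(e, b), f(b, b)))  →  pair(pair(e, e), f(pair(e, b), b))   [R2 at 2.2]
8. pair(pair(e, e), f(pair(e, b), b))  →  pair(pair(e, e), pair(e, b))   [R2 at 2]

pair(pair(e, e), pair(e, b))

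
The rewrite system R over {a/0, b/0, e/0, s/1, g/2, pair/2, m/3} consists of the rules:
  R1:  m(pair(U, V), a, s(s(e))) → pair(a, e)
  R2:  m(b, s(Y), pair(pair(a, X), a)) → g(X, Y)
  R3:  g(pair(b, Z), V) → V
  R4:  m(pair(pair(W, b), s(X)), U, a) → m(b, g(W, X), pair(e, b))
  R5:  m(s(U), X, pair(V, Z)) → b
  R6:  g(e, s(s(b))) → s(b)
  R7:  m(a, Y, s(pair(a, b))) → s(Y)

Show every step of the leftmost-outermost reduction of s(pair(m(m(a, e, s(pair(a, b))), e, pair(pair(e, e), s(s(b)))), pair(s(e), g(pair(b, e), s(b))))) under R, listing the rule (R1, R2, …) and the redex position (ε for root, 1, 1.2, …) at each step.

s(pair(b, pair(s(e), s(b))))

1. s(pair(m(m(a, e, s(pair(a, b))), e, pair(pair(e, e), s(s(b)))), pair(s(e), g(pair(b, e), s(b)))))  →  s(pair(m(s(e), e, pair(pair(e, e), s(s(b)))), pair(s(e), g(pair(b, e), s(b)))))   [R7 at 1.1.1]
2. s(pair(m(s(e), e, pair(pair(e, e), s(s(b)))), pair(s(e), g(pair(b, e), s(b)))))  →  s(pair(b, pair(s(e), g(pair(b, e), s(b)))))   [R5 at 1.1]
3. s(pair(b, pair(s(e), g(pair(b, e), s(b)))))  →  s(pair(b, pair(s(e), s(b))))   [R3 at 1.2.2]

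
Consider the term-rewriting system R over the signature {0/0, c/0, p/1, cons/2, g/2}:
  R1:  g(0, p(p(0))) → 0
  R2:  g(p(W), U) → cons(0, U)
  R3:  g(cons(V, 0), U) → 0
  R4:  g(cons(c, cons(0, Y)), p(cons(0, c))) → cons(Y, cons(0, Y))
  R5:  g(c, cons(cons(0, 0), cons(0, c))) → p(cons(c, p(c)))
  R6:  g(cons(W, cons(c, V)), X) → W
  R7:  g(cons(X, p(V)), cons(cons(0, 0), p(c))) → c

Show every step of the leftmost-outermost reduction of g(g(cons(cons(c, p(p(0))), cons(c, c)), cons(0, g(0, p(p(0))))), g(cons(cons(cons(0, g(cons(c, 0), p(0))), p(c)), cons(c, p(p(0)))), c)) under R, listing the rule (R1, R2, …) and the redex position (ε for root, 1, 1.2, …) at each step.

1. g(g(cons(cons(c, p(p(0))), cons(c, c)), cons(0, g(0, p(p(0))))), g(cons(cons(cons(0, g(cons(c, 0), p(0))), p(c)), cons(c, p(p(0)))), c))  →  g(cons(c, p(p(0))), g(cons(cons(cons(0, g(cons(c, 0), p(0))), p(c)), cons(c, p(p(0)))), c))   [R6 at 1]
2. g(cons(c, p(p(0))), g(cons(cons(cons(0, g(cons(c, 0), p(0))), p(c)), cons(c, p(p(0)))), c))  →  g(cons(c, p(p(0))), cons(cons(0, g(cons(c, 0), p(0))), p(c)))   [R6 at 2]
3. g(cons(c, p(p(0))), cons(cons(0, g(cons(c, 0), p(0))), p(c)))  →  g(cons(c, p(p(0))), cons(cons(0, 0), p(c)))   [R3 at 2.1.2]
4. g(cons(c, p(p(0))), cons(cons(0, 0), p(c)))  →  c   [R7 at ε]

c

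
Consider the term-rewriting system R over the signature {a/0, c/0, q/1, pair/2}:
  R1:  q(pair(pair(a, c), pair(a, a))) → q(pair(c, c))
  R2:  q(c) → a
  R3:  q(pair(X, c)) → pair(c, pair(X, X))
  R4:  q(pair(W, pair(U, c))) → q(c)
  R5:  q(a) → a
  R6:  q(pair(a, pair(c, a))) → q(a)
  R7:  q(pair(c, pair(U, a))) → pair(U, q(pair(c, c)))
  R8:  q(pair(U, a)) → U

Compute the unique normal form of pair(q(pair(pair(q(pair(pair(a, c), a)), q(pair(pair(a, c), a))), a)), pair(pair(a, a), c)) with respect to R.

1. pair(q(pair(pair(q(pair(pair(a, c), a)), q(pair(pair(a, c), a))), a)), pair(pair(a, a), c))  →  pair(pair(q(pair(pair(a, c), a)), q(pair(pair(a, c), a))), pair(pair(a, a), c))   [R8 at 1]
2. pair(pair(q(pair(pair(a, c), a)), q(pair(pair(a, c), a))), pair(pair(a, a), c))  →  pair(pair(pair(a, c), q(pair(pair(a, c), a))), pair(pair(a, a), c))   [R8 at 1.1]
3. pair(pair(pair(a, c), q(pair(pair(a, c), a))), pair(pair(a, a), c))  →  pair(pair(pair(a, c), pair(a, c)), pair(pair(a, a), c))   [R8 at 1.2]

pair(pair(pair(a, c), pair(a, c)), pair(pair(a, a), c))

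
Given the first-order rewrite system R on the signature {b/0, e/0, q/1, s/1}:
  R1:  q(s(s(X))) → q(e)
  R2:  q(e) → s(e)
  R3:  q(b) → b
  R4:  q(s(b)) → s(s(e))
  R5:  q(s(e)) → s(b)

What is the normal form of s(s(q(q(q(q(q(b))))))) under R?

s(s(b))

1. s(s(q(q(q(q(q(b)))))))  →  s(s(q(q(q(q(b))))))   [R3 at 1.1.1.1.1.1]
2. s(s(q(q(q(q(b))))))  →  s(s(q(q(q(b)))))   [R3 at 1.1.1.1.1]
3. s(s(q(q(q(b)))))  →  s(s(q(q(b))))   [R3 at 1.1.1.1]
4. s(s(q(q(b))))  →  s(s(q(b)))   [R3 at 1.1.1]
5. s(s(q(b)))  →  s(s(b))   [R3 at 1.1]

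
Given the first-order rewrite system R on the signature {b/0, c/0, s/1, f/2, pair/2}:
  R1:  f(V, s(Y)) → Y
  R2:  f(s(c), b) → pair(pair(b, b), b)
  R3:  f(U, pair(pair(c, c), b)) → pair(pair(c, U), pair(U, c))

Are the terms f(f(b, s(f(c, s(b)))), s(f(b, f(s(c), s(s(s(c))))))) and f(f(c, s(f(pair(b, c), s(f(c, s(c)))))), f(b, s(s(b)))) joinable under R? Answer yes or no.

no — NF(t₁) = s(c), NF(t₂) = b

Reduce t₁ = f(f(b, s(f(c, s(b)))), s(f(b, f(s(c), s(s(s(c))))))):
1. f(f(b, s(f(c, s(b)))), s(f(b, f(s(c), s(s(s(c)))))))  →  f(b, f(s(c), s(s(s(c)))))   [R1 at ε]
2. f(b, f(s(c), s(s(s(c)))))  →  f(b, s(s(c)))   [R1 at 2]
3. f(b, s(s(c)))  →  s(c)   [R1 at ε]

Reduce t₂ = f(f(c, s(f(pair(b, c), s(f(c, s(c)))))), f(b, s(s(b)))):
1. f(f(c, s(f(pair(b, c), s(f(c, s(c)))))), f(b, s(s(b))))  →  f(f(pair(b, c), s(f(c, s(c)))), f(b, s(s(b))))   [R1 at 1]
2. f(f(pair(b, c), s(f(c, s(c)))), f(b, s(s(b))))  →  f(f(c, s(c)), f(b, s(s(b))))   [R1 at 1]
3. f(f(c, s(c)), f(b, s(s(b))))  →  f(c, f(b, s(s(b))))   [R1 at 1]
4. f(c, f(b, s(s(b))))  →  f(c, s(b))   [R1 at 2]
5. f(c, s(b))  →  b   [R1 at ε]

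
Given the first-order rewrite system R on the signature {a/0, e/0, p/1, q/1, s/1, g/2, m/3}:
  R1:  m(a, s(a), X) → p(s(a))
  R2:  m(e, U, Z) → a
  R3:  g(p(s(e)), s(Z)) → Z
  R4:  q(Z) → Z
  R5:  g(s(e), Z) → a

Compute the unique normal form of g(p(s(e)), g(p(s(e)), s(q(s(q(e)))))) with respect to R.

e

1. g(p(s(e)), g(p(s(e)), s(q(s(q(e))))))  →  g(p(s(e)), q(s(q(e))))   [R3 at 2]
2. g(p(s(e)), q(s(q(e))))  →  g(p(s(e)), s(q(e)))   [R4 at 2]
3. g(p(s(e)), s(q(e)))  →  q(e)   [R3 at ε]
4. q(e)  →  e   [R4 at ε]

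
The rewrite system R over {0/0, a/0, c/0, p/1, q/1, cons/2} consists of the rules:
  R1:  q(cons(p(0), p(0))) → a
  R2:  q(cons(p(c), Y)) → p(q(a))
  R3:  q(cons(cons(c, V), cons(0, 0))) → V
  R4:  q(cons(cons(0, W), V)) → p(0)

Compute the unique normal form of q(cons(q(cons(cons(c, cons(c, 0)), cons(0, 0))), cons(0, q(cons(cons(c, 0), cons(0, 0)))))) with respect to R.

1. q(cons(q(cons(cons(c, cons(c, 0)), cons(0, 0))), cons(0, q(cons(cons(c, 0), cons(0, 0))))))  →  q(cons(cons(c, 0), cons(0, q(cons(cons(c, 0), cons(0, 0))))))   [R3 at 1.1]
2. q(cons(cons(c, 0), cons(0, q(cons(cons(c, 0), cons(0, 0))))))  →  q(cons(cons(c, 0), cons(0, 0)))   [R3 at 1.2.2]
3. q(cons(cons(c, 0), cons(0, 0)))  →  0   [R3 at ε]

0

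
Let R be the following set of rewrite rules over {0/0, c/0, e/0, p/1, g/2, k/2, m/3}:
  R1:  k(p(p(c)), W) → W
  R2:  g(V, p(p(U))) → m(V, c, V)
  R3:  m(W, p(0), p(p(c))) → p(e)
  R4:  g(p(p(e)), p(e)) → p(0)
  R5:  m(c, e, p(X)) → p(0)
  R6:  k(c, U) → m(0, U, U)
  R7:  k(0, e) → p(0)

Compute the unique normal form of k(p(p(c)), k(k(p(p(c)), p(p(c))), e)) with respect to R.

1. k(p(p(c)), k(k(p(p(c)), p(p(c))), e))  →  k(k(p(p(c)), p(p(c))), e)   [R1 at ε]
2. k(k(p(p(c)), p(p(c))), e)  →  k(p(p(c)), e)   [R1 at 1]
3. k(p(p(c)), e)  →  e   [R1 at ε]

e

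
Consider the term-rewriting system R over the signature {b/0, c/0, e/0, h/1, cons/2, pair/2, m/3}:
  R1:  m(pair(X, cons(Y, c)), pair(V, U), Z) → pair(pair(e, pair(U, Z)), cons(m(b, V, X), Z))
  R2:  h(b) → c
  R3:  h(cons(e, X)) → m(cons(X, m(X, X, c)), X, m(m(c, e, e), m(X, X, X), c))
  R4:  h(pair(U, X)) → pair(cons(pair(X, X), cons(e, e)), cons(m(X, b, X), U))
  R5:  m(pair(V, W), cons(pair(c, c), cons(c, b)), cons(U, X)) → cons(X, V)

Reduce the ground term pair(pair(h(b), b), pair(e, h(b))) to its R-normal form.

1. pair(pair(h(b), b), pair(e, h(b)))  →  pair(pair(c, b), pair(e, h(b)))   [R2 at 1.1]
2. pair(pair(c, b), pair(e, h(b)))  →  pair(pair(c, b), pair(e, c))   [R2 at 2.2]

pair(pair(c, b), pair(e, c))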